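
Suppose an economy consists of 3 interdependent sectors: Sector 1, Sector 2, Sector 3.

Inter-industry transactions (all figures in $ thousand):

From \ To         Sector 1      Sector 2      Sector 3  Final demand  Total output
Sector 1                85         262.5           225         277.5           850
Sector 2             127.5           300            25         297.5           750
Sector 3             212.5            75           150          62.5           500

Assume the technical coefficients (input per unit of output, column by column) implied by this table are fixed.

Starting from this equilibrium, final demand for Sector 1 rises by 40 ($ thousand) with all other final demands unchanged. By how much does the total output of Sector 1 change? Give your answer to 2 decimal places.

Technical coefficients a_ij = z_ij / X_j:
  a_11 = 85/850 = 0.10, a_21 = 127.5/850 = 0.15, a_31 = 212.5/850 = 0.25
  a_12 = 262.5/750 = 0.35, a_22 = 300/750 = 0.40, a_32 = 75/750 = 0.10
  a_13 = 225/500 = 0.45, a_23 = 25/500 = 0.05, a_33 = 150/500 = 0.30
I − A =
  [   0.90    -0.35    -0.45]
  [  -0.15     0.60    -0.05]
  [  -0.25    -0.10     0.70]
Cofactors of I−A, C_ij = (−1)^(i+j)·(minor ij) (rows/columns in the sector order above):
  C_11 = (0.60)(0.70) − (-0.05)(-0.10) = 0.4150
  C_12 = −[(-0.15)(0.70) − (-0.05)(-0.25)] = 0.1175
  C_13 = (-0.15)(-0.10) − (0.60)(-0.25) = 0.1650
  C_21 = −[(-0.35)(0.70) − (-0.45)(-0.10)] = 0.2900
  C_22 = (0.90)(0.70) − (-0.45)(-0.25) = 0.5175
  C_23 = −[(0.90)(-0.10) − (-0.35)(-0.25)] = 0.1775
  C_31 = (-0.35)(-0.05) − (-0.45)(0.60) = 0.2875
  C_32 = −[(0.90)(-0.05) − (-0.45)(-0.15)] = 0.1125
  C_33 = (0.90)(0.60) − (-0.35)(-0.15) = 0.4875
det(I−A) = Σ_j (I−A)_1j·C_1j = (0.90)(0.4150) + (-0.35)(0.1175) + (-0.45)(0.1650) = 0.258125
adj(I−A) = Cᵀ =
  [ 0.4150   0.2900   0.2875]
  [ 0.1175   0.5175   0.1125]
  [ 0.1650   0.1775   0.4875]
(I − A)⁻¹ = adj(I−A) / det(I−A) ≈
  [   1.6077     1.1235     1.1138]
  [   0.4552     2.0048     0.4358]
  [   0.6392     0.6877     1.8886]
Δx = (I − A)⁻¹ Δd with Δd having +40 in the Sector 1 component and 0 elsewhere.
So Δx_1 = L_11 · (+40), where L_11 = adj(I−A)_11 / det(I−A) = 0.4150 / 0.258125.
Δx_1 = 0.4150 × (+40) / 0.258125 = 16.60 / 0.258125 ≈ 64.31.

Δx_1 = 64.31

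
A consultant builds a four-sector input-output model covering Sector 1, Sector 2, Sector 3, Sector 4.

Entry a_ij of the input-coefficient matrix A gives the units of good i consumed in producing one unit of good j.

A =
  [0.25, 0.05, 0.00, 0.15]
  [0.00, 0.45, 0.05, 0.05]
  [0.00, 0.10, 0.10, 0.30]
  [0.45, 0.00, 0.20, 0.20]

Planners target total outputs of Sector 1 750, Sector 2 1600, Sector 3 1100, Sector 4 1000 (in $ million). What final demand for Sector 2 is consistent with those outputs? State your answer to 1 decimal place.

I − A =
  [   0.75    -0.05     0.00    -0.15]
  [   0.00     0.55    -0.05    -0.05]
  [   0.00    -0.10     0.90    -0.30]
  [  -0.45     0.00    -0.20     0.80]
d = (I − A) x:
  d_1 = (+0.75)·750 + (-0.05)·1600 + (+0.00)·1100 + (-0.15)·1000 = 332.5
  d_2 = (+0.00)·750 + (+0.55)·1600 + (-0.05)·1100 + (-0.05)·1000 = 775.0
  d_3 = (+0.00)·750 + (-0.10)·1600 + (+0.90)·1100 + (-0.30)·1000 = 530.0
  d_4 = (-0.45)·750 + (+0.00)·1600 + (-0.20)·1100 + (+0.80)·1000 = 242.5

d_2 = 775.0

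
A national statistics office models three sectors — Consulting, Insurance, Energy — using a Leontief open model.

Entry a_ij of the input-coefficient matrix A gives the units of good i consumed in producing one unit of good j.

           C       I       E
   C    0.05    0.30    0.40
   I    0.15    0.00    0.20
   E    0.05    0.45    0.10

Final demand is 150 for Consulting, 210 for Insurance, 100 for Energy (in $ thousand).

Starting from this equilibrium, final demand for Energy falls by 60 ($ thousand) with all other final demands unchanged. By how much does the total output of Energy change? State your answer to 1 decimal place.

Δx_E = -80.0

I − A =
  [   0.95    -0.30    -0.40]
  [  -0.15     1.00    -0.20]
  [  -0.05    -0.45     0.90]
Cofactors of I−A, C_ij = (−1)^(i+j)·(minor ij) (rows/columns in the sector order above):
  C_11 = (1.00)(0.90) − (-0.20)(-0.45) = 0.8100
  C_12 = −[(-0.15)(0.90) − (-0.20)(-0.05)] = 0.1450
  C_13 = (-0.15)(-0.45) − (1.00)(-0.05) = 0.1175
  C_21 = −[(-0.30)(0.90) − (-0.40)(-0.45)] = 0.4500
  C_22 = (0.95)(0.90) − (-0.40)(-0.05) = 0.8350
  C_23 = −[(0.95)(-0.45) − (-0.30)(-0.05)] = 0.4425
  C_31 = (-0.30)(-0.20) − (-0.40)(1.00) = 0.4600
  C_32 = −[(0.95)(-0.20) − (-0.40)(-0.15)] = 0.2500
  C_33 = (0.95)(1.00) − (-0.30)(-0.15) = 0.9050
det(I−A) = Σ_j (I−A)_1j·C_1j = (0.95)(0.8100) + (-0.30)(0.1450) + (-0.40)(0.1175) = 0.6790
adj(I−A) = Cᵀ =
  [ 0.8100   0.4500   0.4600]
  [ 0.1450   0.8350   0.2500]
  [ 0.1175   0.4425   0.9050]
(I − A)⁻¹ = adj(I−A) / det(I−A) ≈
  [   1.1929     0.6627     0.6775]
  [   0.2135     1.2297     0.3682]
  [   0.1730     0.6517     1.3328]
Δx = (I − A)⁻¹ Δd with Δd having -60 in the Energy component and 0 elsewhere.
So Δx_E = L_EE · (-60), where L_EE = adj(I−A)_EE / det(I−A) = 0.9050 / 0.6790.
Δx_E = 0.9050 × (-60) / 0.6790 = -54.30 / 0.6790 ≈ -80.0.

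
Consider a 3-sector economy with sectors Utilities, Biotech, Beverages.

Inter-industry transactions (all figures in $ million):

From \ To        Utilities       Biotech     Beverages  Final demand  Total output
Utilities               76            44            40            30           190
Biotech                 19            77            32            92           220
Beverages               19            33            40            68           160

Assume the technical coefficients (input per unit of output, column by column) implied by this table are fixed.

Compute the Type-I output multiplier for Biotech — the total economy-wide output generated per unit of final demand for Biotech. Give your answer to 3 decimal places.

Technical coefficients a_ij = z_ij / X_j:
  a_11 = 76/190 = 0.40, a_21 = 19/190 = 0.10, a_31 = 19/190 = 0.10
  a_12 = 44/220 = 0.20, a_22 = 77/220 = 0.35, a_32 = 33/220 = 0.15
  a_13 = 40/160 = 0.25, a_23 = 32/160 = 0.20, a_33 = 40/160 = 0.25
I − A =
  [   0.60    -0.20    -0.25]
  [  -0.10     0.65    -0.20]
  [  -0.10    -0.15     0.75]
Cofactors of I−A, C_ij = (−1)^(i+j)·(minor ij) (rows/columns in the sector order above):
  C_11 = (0.65)(0.75) − (-0.20)(-0.15) = 0.4575
  C_12 = −[(-0.10)(0.75) − (-0.20)(-0.10)] = 0.0950
  C_13 = (-0.10)(-0.15) − (0.65)(-0.10) = 0.0800
  C_21 = −[(-0.20)(0.75) − (-0.25)(-0.15)] = 0.1875
  C_22 = (0.60)(0.75) − (-0.25)(-0.10) = 0.4250
  C_23 = −[(0.60)(-0.15) − (-0.20)(-0.10)] = 0.1100
  C_31 = (-0.20)(-0.20) − (-0.25)(0.65) = 0.2025
  C_32 = −[(0.60)(-0.20) − (-0.25)(-0.10)] = 0.1450
  C_33 = (0.60)(0.65) − (-0.20)(-0.10) = 0.3700
det(I−A) = Σ_j (I−A)_1j·C_1j = (0.60)(0.4575) + (-0.20)(0.0950) + (-0.25)(0.0800) = 0.2355
adj(I−A) = Cᵀ =
  [ 0.4575   0.1875   0.2025]
  [ 0.0950   0.4250   0.1450]
  [ 0.0800   0.1100   0.3700]
(I − A)⁻¹ = adj(I−A) / det(I−A) ≈
  [   1.9427     0.7962     0.8599]
  [   0.4034     1.8047     0.6157]
  [   0.3397     0.4671     1.5711]
The output multiplier for sector j is the column-j sum of the Leontief inverse (I − A)⁻¹ = adj(I−A) / det(I−A).
Column 2 of adj(I−A): (0.1875, 0.4250, 0.1100); det(I−A) = 0.2355.
m_2 = (0.1875 + 0.4250 + 0.1100) / 0.2355 = 0.7225 / 0.2355 ≈ 3.068.

m_2 = 3.068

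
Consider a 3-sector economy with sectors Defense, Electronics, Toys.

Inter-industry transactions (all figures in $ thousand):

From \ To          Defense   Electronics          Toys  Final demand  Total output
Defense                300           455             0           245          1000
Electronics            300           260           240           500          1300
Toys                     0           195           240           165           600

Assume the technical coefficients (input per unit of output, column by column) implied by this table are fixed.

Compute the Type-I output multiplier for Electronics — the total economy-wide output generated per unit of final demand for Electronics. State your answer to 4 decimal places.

m_E = 3.1818

Technical coefficients a_ij = z_ij / X_j:
  a_DD = 300/1000 = 0.30, a_ED = 300/1000 = 0.30, a_TD = 0/1000 = 0.00
  a_DE = 455/1300 = 0.35, a_EE = 260/1300 = 0.20, a_TE = 195/1300 = 0.15
  a_DT = 0/600 = 0.00, a_ET = 240/600 = 0.40, a_TT = 240/600 = 0.40
I − A =
  [   0.70    -0.35     0.00]
  [  -0.30     0.80    -0.40]
  [   0.00    -0.15     0.60]
Cofactors of I−A, C_ij = (−1)^(i+j)·(minor ij) (rows/columns in the sector order above):
  C_11 = (0.80)(0.60) − (-0.40)(-0.15) = 0.4200
  C_12 = −[(-0.30)(0.60) − (-0.40)(0.00)] = 0.1800
  C_13 = (-0.30)(-0.15) − (0.80)(0.00) = 0.0450
  C_21 = −[(-0.35)(0.60) − (0.00)(-0.15)] = 0.2100
  C_22 = (0.70)(0.60) − (0.00)(0.00) = 0.4200
  C_23 = −[(0.70)(-0.15) − (-0.35)(0.00)] = 0.1050
  C_31 = (-0.35)(-0.40) − (0.00)(0.80) = 0.1400
  C_32 = −[(0.70)(-0.40) − (0.00)(-0.30)] = 0.2800
  C_33 = (0.70)(0.80) − (-0.35)(-0.30) = 0.4550
det(I−A) = Σ_j (I−A)_1j·C_1j = (0.70)(0.4200) + (-0.35)(0.1800) + (0.00)(0.0450) = 0.2310
adj(I−A) = Cᵀ =
  [ 0.4200   0.2100   0.1400]
  [ 0.1800   0.4200   0.2800]
  [ 0.0450   0.1050   0.4550]
(I − A)⁻¹ = adj(I−A) / det(I−A) ≈
  [   1.81818     0.90909     0.60606]
  [   0.77922     1.81818     1.21212]
  [   0.19481     0.45455     1.96970]
The output multiplier for sector j is the column-j sum of the Leontief inverse (I − A)⁻¹ = adj(I−A) / det(I−A).
Column E of adj(I−A): (0.2100, 0.4200, 0.1050); det(I−A) = 0.2310.
m_E = (0.2100 + 0.4200 + 0.1050) / 0.2310 = 0.735 / 0.2310 ≈ 3.1818.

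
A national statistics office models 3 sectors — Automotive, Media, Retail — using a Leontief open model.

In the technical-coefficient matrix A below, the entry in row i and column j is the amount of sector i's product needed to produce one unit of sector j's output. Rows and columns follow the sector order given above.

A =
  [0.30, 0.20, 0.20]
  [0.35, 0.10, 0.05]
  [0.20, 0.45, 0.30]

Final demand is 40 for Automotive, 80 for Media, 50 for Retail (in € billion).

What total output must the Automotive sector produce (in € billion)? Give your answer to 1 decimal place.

I − A =
  [   0.70    -0.20    -0.20]
  [  -0.35     0.90    -0.05]
  [  -0.20    -0.45     0.70]
Cofactors of I−A, C_ij = (−1)^(i+j)·(minor ij) (rows/columns in the sector order above):
  C_11 = (0.90)(0.70) − (-0.05)(-0.45) = 0.6075
  C_12 = −[(-0.35)(0.70) − (-0.05)(-0.20)] = 0.2550
  C_13 = (-0.35)(-0.45) − (0.90)(-0.20) = 0.3375
  C_21 = −[(-0.20)(0.70) − (-0.20)(-0.45)] = 0.2300
  C_22 = (0.70)(0.70) − (-0.20)(-0.20) = 0.4500
  C_23 = −[(0.70)(-0.45) − (-0.20)(-0.20)] = 0.3550
  C_31 = (-0.20)(-0.05) − (-0.20)(0.90) = 0.1900
  C_32 = −[(0.70)(-0.05) − (-0.20)(-0.35)] = 0.1050
  C_33 = (0.70)(0.90) − (-0.20)(-0.35) = 0.5600
det(I−A) = Σ_j (I−A)_1j·C_1j = (0.70)(0.6075) + (-0.20)(0.2550) + (-0.20)(0.3375) = 0.30675
adj(I−A) = Cᵀ =
  [ 0.6075   0.2300   0.1900]
  [ 0.2550   0.4500   0.1050]
  [ 0.3375   0.3550   0.5600]
(I − A)⁻¹ = adj(I−A) / det(I−A) ≈
  [   1.9804     0.7498     0.6194]
  [   0.8313     1.4670     0.3423]
  [   1.1002     1.1573     1.8256]
x = (I − A)⁻¹ d = adj(I−A)·d / det(I−A), with det(I−A) = 0.30675:
  x_1 = (0.6075·40 + 0.2300·80 + 0.1900·50) / 0.30675 = 52.20 / 0.30675 ≈ 170.2
  x_2 = (0.2550·40 + 0.4500·80 + 0.1050·50) / 0.30675 = 51.45 / 0.30675 ≈ 167.7
  x_3 = (0.3375·40 + 0.3550·80 + 0.5600·50) / 0.30675 = 69.90 / 0.30675 ≈ 227.9

x_1 = 170.2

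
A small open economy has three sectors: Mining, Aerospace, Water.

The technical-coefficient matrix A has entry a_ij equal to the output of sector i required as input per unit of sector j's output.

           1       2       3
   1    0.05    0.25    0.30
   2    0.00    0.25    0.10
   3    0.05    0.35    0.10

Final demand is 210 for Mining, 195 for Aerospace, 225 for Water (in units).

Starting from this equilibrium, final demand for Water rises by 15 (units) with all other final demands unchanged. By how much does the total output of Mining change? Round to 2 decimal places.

I − A =
  [   0.95    -0.25    -0.30]
  [   0.00     0.75    -0.10]
  [  -0.05    -0.35     0.90]
Cofactors of I−A, C_ij = (−1)^(i+j)·(minor ij) (rows/columns in the sector order above):
  C_11 = (0.75)(0.90) − (-0.10)(-0.35) = 0.6400
  C_12 = −[(0.00)(0.90) − (-0.10)(-0.05)] = 0.0050
  C_13 = (0.00)(-0.35) − (0.75)(-0.05) = 0.0375
  C_21 = −[(-0.25)(0.90) − (-0.30)(-0.35)] = 0.3300
  C_22 = (0.95)(0.90) − (-0.30)(-0.05) = 0.8400
  C_23 = −[(0.95)(-0.35) − (-0.25)(-0.05)] = 0.3450
  C_31 = (-0.25)(-0.10) − (-0.30)(0.75) = 0.2500
  C_32 = −[(0.95)(-0.10) − (-0.30)(0.00)] = 0.0950
  C_33 = (0.95)(0.75) − (-0.25)(0.00) = 0.7125
det(I−A) = Σ_j (I−A)_1j·C_1j = (0.95)(0.6400) + (-0.25)(0.0050) + (-0.30)(0.0375) = 0.5955
adj(I−A) = Cᵀ =
  [ 0.6400   0.3300   0.2500]
  [ 0.0050   0.8400   0.0950]
  [ 0.0375   0.3450   0.7125]
(I − A)⁻¹ = adj(I−A) / det(I−A) ≈
  [   1.0747     0.5542     0.4198]
  [   0.0084     1.4106     0.1595]
  [   0.0630     0.5793     1.1965]
Δx = (I − A)⁻¹ Δd with Δd having +15 in the Water component and 0 elsewhere.
So Δx_1 = L_13 · (+15), where L_13 = adj(I−A)_13 / det(I−A) = 0.2500 / 0.5955.
Δx_1 = 0.2500 × (+15) / 0.5955 = 3.75 / 0.5955 ≈ 6.30.

Δx_1 = 6.30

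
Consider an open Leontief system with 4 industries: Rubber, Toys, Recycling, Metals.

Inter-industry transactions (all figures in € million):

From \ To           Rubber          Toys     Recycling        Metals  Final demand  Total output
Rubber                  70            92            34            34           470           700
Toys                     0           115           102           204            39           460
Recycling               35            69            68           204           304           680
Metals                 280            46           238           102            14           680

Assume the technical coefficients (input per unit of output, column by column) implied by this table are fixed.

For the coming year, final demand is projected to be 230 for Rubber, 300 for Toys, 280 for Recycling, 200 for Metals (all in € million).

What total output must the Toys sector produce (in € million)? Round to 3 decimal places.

Technical coefficients a_ij = z_ij / X_j:
  a_11 = 70/700 = 0.10, a_21 = 0/700 = 0.00, a_31 = 35/700 = 0.05, a_41 = 280/700 = 0.40
  a_12 = 92/460 = 0.20, a_22 = 115/460 = 0.25, a_32 = 69/460 = 0.15, a_42 = 46/460 = 0.10
  a_13 = 34/680 = 0.05, a_23 = 102/680 = 0.15, a_33 = 68/680 = 0.10, a_43 = 238/680 = 0.35
  a_14 = 34/680 = 0.05, a_24 = 204/680 = 0.30, a_34 = 204/680 = 0.30, a_44 = 102/680 = 0.15
I − A =
  [   0.90    -0.20    -0.05    -0.05]
  [   0.00     0.75    -0.15    -0.30]
  [  -0.05    -0.15     0.90    -0.30]
  [  -0.40    -0.10    -0.35     0.85]
Compute the cofactors C_ij = (−1)^(i+j)·(3×3 minor ij) of I−A; the adjugate is their transpose:
adj(I−A) = Cᵀ =
  [ 0.428625   0.147000   0.090750   0.109125]
  [ 0.137625   0.567000   0.212250   0.283125]
  [ 0.138375   0.171500   0.507750   0.247875]
  [ 0.274875   0.206500   0.276750   0.583875]
det(I−A) = Σ_j (I−A)_1j·C_1j = (0.90)(0.428625) + (-0.20)(0.137625) + (-0.05)(0.138375) + (-0.05)(0.274875) = 0.337575
(I − A)⁻¹ = adj(I−A) / det(I−A) ≈
  [   1.2697     0.4355     0.2688     0.3233]
  [   0.4077     1.6796     0.6287     0.8387]
  [   0.4099     0.5080     1.5041     0.7343]
  [   0.8143     0.6117     0.8198     1.7296]
x = (I − A)⁻¹ d = adj(I−A)·d / det(I−A), with det(I−A) = 0.337575:
  x_1 = (0.428625·230 + 0.147000·300 + 0.090750·280 + 0.109125·200) / 0.337575 = 189.91875 / 0.337575 ≈ 562.597
  x_2 = (0.137625·230 + 0.567000·300 + 0.212250·280 + 0.283125·200) / 0.337575 = 317.80875 / 0.337575 ≈ 941.446
  x_3 = (0.138375·230 + 0.171500·300 + 0.507750·280 + 0.247875·200) / 0.337575 = 275.02125 / 0.337575 ≈ 814.697
  x_4 = (0.274875·230 + 0.206500·300 + 0.276750·280 + 0.583875·200) / 0.337575 = 319.43625 / 0.337575 ≈ 946.267

x_2 = 941.446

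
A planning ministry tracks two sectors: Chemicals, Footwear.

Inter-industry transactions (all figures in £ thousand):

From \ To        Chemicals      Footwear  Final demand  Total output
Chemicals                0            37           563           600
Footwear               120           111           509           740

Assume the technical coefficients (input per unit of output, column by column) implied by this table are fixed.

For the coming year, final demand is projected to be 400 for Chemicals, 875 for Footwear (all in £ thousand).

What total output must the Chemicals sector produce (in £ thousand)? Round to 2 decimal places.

x_C = 456.85

Technical coefficients a_ij = z_ij / X_j:
  a_CC = 0/600 = 0.00, a_FC = 120/600 = 0.20
  a_CF = 37/740 = 0.05, a_FF = 111/740 = 0.15
I − A =
  [   1.00    -0.05]
  [  -0.20     0.85]
det(I−A) = (1.00)(0.85) − (-0.05)(-0.20) = 0.8400
adj(I−A) = [[0.85, 0.05], [0.20, 1.00]]
(I − A)⁻¹ = adj(I−A) / det(I−A) ≈
  [   1.0119     0.0595]
  [   0.2381     1.1905]
x = (I − A)⁻¹ d = adj(I−A)·d / det(I−A), with det(I−A) = 0.8400:
  x_C = (0.85·400 + 0.05·875) / 0.8400 = 383.75 / 0.8400 ≈ 456.85
  x_F = (0.20·400 + 1.00·875) / 0.8400 = 955.00 / 0.8400 ≈ 1136.90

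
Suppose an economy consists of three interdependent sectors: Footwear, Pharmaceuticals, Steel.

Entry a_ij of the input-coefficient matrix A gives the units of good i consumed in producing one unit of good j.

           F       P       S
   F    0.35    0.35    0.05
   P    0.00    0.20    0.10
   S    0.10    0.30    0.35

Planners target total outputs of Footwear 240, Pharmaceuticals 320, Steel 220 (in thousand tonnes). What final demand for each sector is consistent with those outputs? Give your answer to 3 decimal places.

I − A =
  [   0.65    -0.35    -0.05]
  [   0.00     0.80    -0.10]
  [  -0.10    -0.30     0.65]
d = (I − A) x:
  d_F = (+0.65)·240 + (-0.35)·320 + (-0.05)·220 = 33.000
  d_P = (+0.00)·240 + (+0.80)·320 + (-0.10)·220 = 234.000
  d_S = (-0.10)·240 + (-0.30)·320 + (+0.65)·220 = 23.000

d_F = 33.000, d_P = 234.000, d_S = 23.000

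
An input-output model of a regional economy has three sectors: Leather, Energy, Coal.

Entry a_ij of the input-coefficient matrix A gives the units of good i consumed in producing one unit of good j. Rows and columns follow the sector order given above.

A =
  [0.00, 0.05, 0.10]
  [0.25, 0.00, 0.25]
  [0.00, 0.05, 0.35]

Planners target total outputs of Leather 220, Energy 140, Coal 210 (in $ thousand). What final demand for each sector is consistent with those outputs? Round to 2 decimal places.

I − A =
  [   1.00    -0.05    -0.10]
  [  -0.25     1.00    -0.25]
  [   0.00    -0.05     0.65]
d = (I − A) x:
  d_L = (+1.00)·220 + (-0.05)·140 + (-0.10)·210 = 192.00
  d_E = (-0.25)·220 + (+1.00)·140 + (-0.25)·210 = 32.50
  d_C = (+0.00)·220 + (-0.05)·140 + (+0.65)·210 = 129.50

d_L = 192.00, d_E = 32.50, d_C = 129.50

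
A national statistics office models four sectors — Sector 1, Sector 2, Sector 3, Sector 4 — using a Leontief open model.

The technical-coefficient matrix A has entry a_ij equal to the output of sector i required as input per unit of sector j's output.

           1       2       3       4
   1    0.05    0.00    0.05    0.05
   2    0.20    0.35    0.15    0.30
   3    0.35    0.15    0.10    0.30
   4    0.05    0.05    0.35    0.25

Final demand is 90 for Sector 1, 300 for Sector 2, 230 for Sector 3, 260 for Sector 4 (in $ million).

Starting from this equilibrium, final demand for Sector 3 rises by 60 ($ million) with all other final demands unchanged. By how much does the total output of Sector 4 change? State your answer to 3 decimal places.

I − A =
  [   0.95     0.00    -0.05    -0.05]
  [  -0.20     0.65    -0.15    -0.30]
  [  -0.35    -0.15     0.90    -0.30]
  [  -0.05    -0.05    -0.35     0.75]
Compute the cofactors C_ij = (−1)^(i+j)·(3×3 minor ij) of I−A; the adjugate is their transpose:
adj(I−A) = Cᵀ =
  [ 0.322125   0.011250   0.035375   0.040125]
  [ 0.205875   0.519250   0.218000   0.308625]
  [ 0.202875   0.121625   0.446750   0.240875]
  [ 0.129875   0.092125   0.225375   0.521500]
det(I−A) = Σ_j (I−A)_1j·C_1j = (0.95)(0.322125) + (0.00)(0.205875) + (-0.05)(0.202875) + (-0.05)(0.129875) = 0.28938125
(I − A)⁻¹ = adj(I−A) / det(I−A) ≈
  [   1.1132     0.0389     0.1222     0.1387]
  [   0.7114     1.7943     0.7533     1.0665]
  [   0.7011     0.4203     1.5438     0.8324]
  [   0.4488     0.3184     0.7788     1.8021]
Δx = (I − A)⁻¹ Δd with Δd having +60 in the Sector 3 component and 0 elsewhere.
So Δx_4 = L_43 · (+60), where L_43 = adj(I−A)_43 / det(I−A) = 0.225375 / 0.28938125.
Δx_4 = 0.225375 × (+60) / 0.28938125 = 13.5225 / 0.28938125 ≈ 46.729.

Δx_4 = 46.729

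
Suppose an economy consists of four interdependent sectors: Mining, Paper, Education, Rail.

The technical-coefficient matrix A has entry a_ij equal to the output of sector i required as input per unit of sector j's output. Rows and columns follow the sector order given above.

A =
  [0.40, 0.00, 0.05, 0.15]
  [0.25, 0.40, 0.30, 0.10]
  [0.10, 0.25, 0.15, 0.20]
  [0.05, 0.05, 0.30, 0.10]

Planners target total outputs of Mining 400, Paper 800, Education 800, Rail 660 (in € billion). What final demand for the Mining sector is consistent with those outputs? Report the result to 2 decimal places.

d_M = 101.00

I − A =
  [   0.60     0.00    -0.05    -0.15]
  [  -0.25     0.60    -0.30    -0.10]
  [  -0.10    -0.25     0.85    -0.20]
  [  -0.05    -0.05    -0.30     0.90]
d = (I − A) x:
  d_M = (+0.60)·400 + (+0.00)·800 + (-0.05)·800 + (-0.15)·660 = 101.00
  d_P = (-0.25)·400 + (+0.60)·800 + (-0.30)·800 + (-0.10)·660 = 74.00
  d_E = (-0.10)·400 + (-0.25)·800 + (+0.85)·800 + (-0.20)·660 = 308.00
  d_R = (-0.05)·400 + (-0.05)·800 + (-0.30)·800 + (+0.90)·660 = 294.00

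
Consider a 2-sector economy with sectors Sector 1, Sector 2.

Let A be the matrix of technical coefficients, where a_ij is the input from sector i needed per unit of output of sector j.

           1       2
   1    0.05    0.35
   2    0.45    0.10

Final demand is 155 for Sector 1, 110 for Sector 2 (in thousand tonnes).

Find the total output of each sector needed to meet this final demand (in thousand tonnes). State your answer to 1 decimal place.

I − A =
  [   0.95    -0.35]
  [  -0.45     0.90]
det(I−A) = (0.95)(0.90) − (-0.35)(-0.45) = 0.6975
adj(I−A) = [[0.90, 0.35], [0.45, 0.95]]
(I − A)⁻¹ = adj(I−A) / det(I−A) ≈
  [   1.2903     0.5018]
  [   0.6452     1.3620]
x = (I − A)⁻¹ d = adj(I−A)·d / det(I−A), with det(I−A) = 0.6975:
  x_1 = (0.90·155 + 0.35·110) / 0.6975 = 178.00 / 0.6975 ≈ 255.2
  x_2 = (0.45·155 + 0.95·110) / 0.6975 = 174.25 / 0.6975 ≈ 249.8

x_1 = 255.2, x_2 = 249.8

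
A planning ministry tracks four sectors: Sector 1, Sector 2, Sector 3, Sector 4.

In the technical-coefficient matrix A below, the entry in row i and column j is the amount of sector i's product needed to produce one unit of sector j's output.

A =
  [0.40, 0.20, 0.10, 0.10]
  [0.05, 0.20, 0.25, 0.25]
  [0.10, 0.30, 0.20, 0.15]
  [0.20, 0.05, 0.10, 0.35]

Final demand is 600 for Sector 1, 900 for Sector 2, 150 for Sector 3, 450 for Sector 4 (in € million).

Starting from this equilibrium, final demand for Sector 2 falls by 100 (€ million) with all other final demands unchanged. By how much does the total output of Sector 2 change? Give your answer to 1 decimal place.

I − A =
  [   0.60    -0.20    -0.10    -0.10]
  [  -0.05     0.80    -0.25    -0.25]
  [  -0.10    -0.30     0.80    -0.15]
  [  -0.20    -0.05    -0.10     0.65]
Compute the cofactors C_ij = (−1)^(i+j)·(3×3 minor ij) of I−A; the adjugate is their transpose:
adj(I−A) = Cᵀ =
  [ 0.335875   0.128250   0.097500   0.123500]
  [ 0.091500   0.276500   0.116250   0.147250]
  [ 0.099875   0.135000   0.271750   0.130000]
  [ 0.125750   0.081500   0.080750   0.316500]
det(I−A) = Σ_j (I−A)_1j·C_1j = (0.60)(0.335875) + (-0.20)(0.091500) + (-0.10)(0.099875) + (-0.10)(0.125750) = 0.1606625
(I − A)⁻¹ = adj(I−A) / det(I−A) ≈
  [   2.0906     0.7983     0.6069     0.7687]
  [   0.5695     1.7210     0.7236     0.9165]
  [   0.6216     0.8403     1.6914     0.8091]
  [   0.7827     0.5073     0.5026     1.9700]
Δx = (I − A)⁻¹ Δd with Δd having -100 in the Sector 2 component and 0 elsewhere.
So Δx_2 = L_22 · (-100), where L_22 = adj(I−A)_22 / det(I−A) = 0.276500 / 0.1606625.
Δx_2 = 0.276500 × (-100) / 0.1606625 = -27.65 / 0.1606625 ≈ -172.1.

Δx_2 = -172.1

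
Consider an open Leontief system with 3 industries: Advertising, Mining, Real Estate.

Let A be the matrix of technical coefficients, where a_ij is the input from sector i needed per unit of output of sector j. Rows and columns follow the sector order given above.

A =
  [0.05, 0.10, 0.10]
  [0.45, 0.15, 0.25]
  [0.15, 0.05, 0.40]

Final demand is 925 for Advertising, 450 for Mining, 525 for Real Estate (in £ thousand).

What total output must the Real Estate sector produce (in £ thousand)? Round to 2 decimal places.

x_3 = 1328.70

I − A =
  [   0.95    -0.10    -0.10]
  [  -0.45     0.85    -0.25]
  [  -0.15    -0.05     0.60]
Cofactors of I−A, C_ij = (−1)^(i+j)·(minor ij) (rows/columns in the sector order above):
  C_11 = (0.85)(0.60) − (-0.25)(-0.05) = 0.4975
  C_12 = −[(-0.45)(0.60) − (-0.25)(-0.15)] = 0.3075
  C_13 = (-0.45)(-0.05) − (0.85)(-0.15) = 0.1500
  C_21 = −[(-0.10)(0.60) − (-0.10)(-0.05)] = 0.0650
  C_22 = (0.95)(0.60) − (-0.10)(-0.15) = 0.5550
  C_23 = −[(0.95)(-0.05) − (-0.10)(-0.15)] = 0.0625
  C_31 = (-0.10)(-0.25) − (-0.10)(0.85) = 0.1100
  C_32 = −[(0.95)(-0.25) − (-0.10)(-0.45)] = 0.2825
  C_33 = (0.95)(0.85) − (-0.10)(-0.45) = 0.7625
det(I−A) = Σ_j (I−A)_1j·C_1j = (0.95)(0.4975) + (-0.10)(0.3075) + (-0.10)(0.1500) = 0.426875
adj(I−A) = Cᵀ =
  [ 0.4975   0.0650   0.1100]
  [ 0.3075   0.5550   0.2825]
  [ 0.1500   0.0625   0.7625]
(I − A)⁻¹ = adj(I−A) / det(I−A) ≈
  [   1.1654     0.1523     0.2577]
  [   0.7204     1.3001     0.6618]
  [   0.3514     0.1464     1.7862]
x = (I − A)⁻¹ d = adj(I−A)·d / det(I−A), with det(I−A) = 0.426875:
  x_1 = (0.4975·925 + 0.0650·450 + 0.1100·525) / 0.426875 = 547.1875 / 0.426875 ≈ 1281.84
  x_2 = (0.3075·925 + 0.5550·450 + 0.2825·525) / 0.426875 = 682.50 / 0.426875 ≈ 1598.83
  x_3 = (0.1500·925 + 0.0625·450 + 0.7625·525) / 0.426875 = 567.1875 / 0.426875 ≈ 1328.70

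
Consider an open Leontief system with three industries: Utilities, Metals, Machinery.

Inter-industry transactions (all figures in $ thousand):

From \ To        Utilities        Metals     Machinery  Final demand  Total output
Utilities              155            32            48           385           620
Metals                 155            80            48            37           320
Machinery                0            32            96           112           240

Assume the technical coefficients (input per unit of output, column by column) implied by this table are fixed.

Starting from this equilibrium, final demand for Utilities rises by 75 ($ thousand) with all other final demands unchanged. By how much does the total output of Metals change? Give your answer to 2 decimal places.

Technical coefficients a_ij = z_ij / X_j:
  a_11 = 155/620 = 0.25, a_21 = 155/620 = 0.25, a_31 = 0/620 = 0.00
  a_12 = 32/320 = 0.10, a_22 = 80/320 = 0.25, a_32 = 32/320 = 0.10
  a_13 = 48/240 = 0.20, a_23 = 48/240 = 0.20, a_33 = 96/240 = 0.40
I − A =
  [   0.75    -0.10    -0.20]
  [  -0.25     0.75    -0.20]
  [   0.00    -0.10     0.60]
Cofactors of I−A, C_ij = (−1)^(i+j)·(minor ij) (rows/columns in the sector order above):
  C_11 = (0.75)(0.60) − (-0.20)(-0.10) = 0.4300
  C_12 = −[(-0.25)(0.60) − (-0.20)(0.00)] = 0.1500
  C_13 = (-0.25)(-0.10) − (0.75)(0.00) = 0.0250
  C_21 = −[(-0.10)(0.60) − (-0.20)(-0.10)] = 0.0800
  C_22 = (0.75)(0.60) − (-0.20)(0.00) = 0.4500
  C_23 = −[(0.75)(-0.10) − (-0.10)(0.00)] = 0.0750
  C_31 = (-0.10)(-0.20) − (-0.20)(0.75) = 0.1700
  C_32 = −[(0.75)(-0.20) − (-0.20)(-0.25)] = 0.2000
  C_33 = (0.75)(0.75) − (-0.10)(-0.25) = 0.5375
det(I−A) = Σ_j (I−A)_1j·C_1j = (0.75)(0.4300) + (-0.10)(0.1500) + (-0.20)(0.0250) = 0.3025
adj(I−A) = Cᵀ =
  [ 0.4300   0.0800   0.1700]
  [ 0.1500   0.4500   0.2000]
  [ 0.0250   0.0750   0.5375]
(I − A)⁻¹ = adj(I−A) / det(I−A) ≈
  [   1.4215     0.2645     0.5620]
  [   0.4959     1.4876     0.6612]
  [   0.0826     0.2479     1.7769]
Δx = (I − A)⁻¹ Δd with Δd having +75 in the Utilities component and 0 elsewhere.
So Δx_2 = L_21 · (+75), where L_21 = adj(I−A)_21 / det(I−A) = 0.1500 / 0.3025.
Δx_2 = 0.1500 × (+75) / 0.3025 = 11.25 / 0.3025 ≈ 37.19.

Δx_2 = 37.19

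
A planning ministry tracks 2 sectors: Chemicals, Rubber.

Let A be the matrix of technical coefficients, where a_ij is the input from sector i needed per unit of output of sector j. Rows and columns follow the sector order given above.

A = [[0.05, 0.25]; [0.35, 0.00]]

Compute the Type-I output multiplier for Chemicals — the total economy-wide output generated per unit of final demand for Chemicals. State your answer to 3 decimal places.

m_C = 1.565

I − A =
  [   0.95    -0.25]
  [  -0.35     1.00]
det(I−A) = (0.95)(1.00) − (-0.25)(-0.35) = 0.8625
adj(I−A) = [[1.00, 0.25], [0.35, 0.95]]
(I − A)⁻¹ = adj(I−A) / det(I−A) ≈
  [   1.1594     0.2899]
  [   0.4058     1.1014]
The output multiplier for sector j is the column-j sum of the Leontief inverse (I − A)⁻¹ = adj(I−A) / det(I−A).
Column C of adj(I−A): (1.00, 0.35); det(I−A) = 0.8625.
m_C = (1.00 + 0.35) / 0.8625 = 1.35 / 0.8625 ≈ 1.565.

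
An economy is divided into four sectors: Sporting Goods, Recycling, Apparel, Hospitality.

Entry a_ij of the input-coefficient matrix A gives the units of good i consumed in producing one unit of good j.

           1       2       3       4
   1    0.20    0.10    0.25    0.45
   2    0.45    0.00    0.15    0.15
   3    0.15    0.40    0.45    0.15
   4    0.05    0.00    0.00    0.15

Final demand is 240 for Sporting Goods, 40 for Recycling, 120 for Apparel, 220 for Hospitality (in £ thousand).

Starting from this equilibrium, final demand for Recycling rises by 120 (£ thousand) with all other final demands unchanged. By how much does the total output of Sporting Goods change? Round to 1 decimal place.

I − A =
  [   0.80    -0.10    -0.25    -0.45]
  [  -0.45     1.00    -0.15    -0.15]
  [  -0.15    -0.40     0.55    -0.15]
  [  -0.05     0.00     0.00     0.85]
Compute the cofactors C_ij = (−1)^(i+j)·(3×3 minor ij) of I−A; the adjugate is their transpose:
adj(I−A) = Cᵀ =
  [ 0.416500   0.131750   0.225250   0.283500]
  [ 0.234750   0.327875   0.196125   0.216750]
  [ 0.291000   0.276500   0.618500   0.312000]
  [ 0.024500   0.007750   0.013250   0.282500]
det(I−A) = Σ_j (I−A)_1j·C_1j = (0.80)(0.416500) + (-0.10)(0.234750) + (-0.25)(0.291000) + (-0.45)(0.024500) = 0.22595
(I − A)⁻¹ = adj(I−A) / det(I−A) ≈
  [   1.8433     0.5831     0.9969     1.2547]
  [   1.0389     1.4511     0.8680     0.9593]
  [   1.2879     1.2237     2.7373     1.3808]
  [   0.1084     0.0343     0.0586     1.2503]
Δx = (I − A)⁻¹ Δd with Δd having +120 in the Recycling component and 0 elsewhere.
So Δx_1 = L_12 · (+120), where L_12 = adj(I−A)_12 / det(I−A) = 0.131750 / 0.22595.
Δx_1 = 0.131750 × (+120) / 0.22595 = 15.81 / 0.22595 ≈ 70.0.

Δx_1 = 70.0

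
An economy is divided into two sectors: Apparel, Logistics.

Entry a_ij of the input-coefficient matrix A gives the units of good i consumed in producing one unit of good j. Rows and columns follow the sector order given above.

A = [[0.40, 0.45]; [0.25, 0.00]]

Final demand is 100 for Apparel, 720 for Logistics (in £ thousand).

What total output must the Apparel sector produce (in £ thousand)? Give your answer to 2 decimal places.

I − A =
  [   0.60    -0.45]
  [  -0.25     1.00]
det(I−A) = (0.60)(1.00) − (-0.45)(-0.25) = 0.4875
adj(I−A) = [[1.00, 0.45], [0.25, 0.60]]
(I − A)⁻¹ = adj(I−A) / det(I−A) ≈
  [   2.0513     0.9231]
  [   0.5128     1.2308]
x = (I − A)⁻¹ d = adj(I−A)·d / det(I−A), with det(I−A) = 0.4875:
  x_1 = (1.00·100 + 0.45·720) / 0.4875 = 424.00 / 0.4875 ≈ 869.74
  x_2 = (0.25·100 + 0.60·720) / 0.4875 = 457.00 / 0.4875 ≈ 937.44

x_1 = 869.74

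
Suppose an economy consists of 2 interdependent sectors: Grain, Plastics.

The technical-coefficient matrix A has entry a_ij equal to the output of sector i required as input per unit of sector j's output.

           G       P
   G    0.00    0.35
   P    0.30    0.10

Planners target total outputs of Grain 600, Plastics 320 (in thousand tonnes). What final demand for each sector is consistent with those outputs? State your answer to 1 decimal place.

d_G = 488.0, d_P = 108.0

I − A =
  [   1.00    -0.35]
  [  -0.30     0.90]
d = (I − A) x:
  d_G = (+1.00)·600 + (-0.35)·320 = 488.0
  d_P = (-0.30)·600 + (+0.90)·320 = 108.0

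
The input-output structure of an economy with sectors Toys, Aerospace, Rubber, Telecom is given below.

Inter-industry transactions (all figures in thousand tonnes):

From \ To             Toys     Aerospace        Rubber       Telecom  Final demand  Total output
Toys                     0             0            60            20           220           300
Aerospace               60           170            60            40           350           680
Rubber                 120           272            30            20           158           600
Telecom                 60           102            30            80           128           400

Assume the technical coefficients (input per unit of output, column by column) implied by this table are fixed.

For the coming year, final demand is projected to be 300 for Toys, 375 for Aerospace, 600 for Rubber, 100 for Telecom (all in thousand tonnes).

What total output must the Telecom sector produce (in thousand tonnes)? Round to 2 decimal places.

x_4 = 468.06

Technical coefficients a_ij = z_ij / X_j:
  a_11 = 0/300 = 0.00, a_21 = 60/300 = 0.20, a_31 = 120/300 = 0.40, a_41 = 60/300 = 0.20
  a_12 = 0/680 = 0.00, a_22 = 170/680 = 0.25, a_32 = 272/680 = 0.40, a_42 = 102/680 = 0.15
  a_13 = 60/600 = 0.10, a_23 = 60/600 = 0.10, a_33 = 30/600 = 0.05, a_43 = 30/600 = 0.05
  a_14 = 20/400 = 0.05, a_24 = 40/400 = 0.10, a_34 = 20/400 = 0.05, a_44 = 80/400 = 0.20
I − A =
  [   1.00     0.00    -0.10    -0.05]
  [  -0.20     0.75    -0.10    -0.10]
  [  -0.40    -0.40     0.95    -0.05]
  [  -0.20    -0.15    -0.05     0.80]
Compute the cofactors C_ij = (−1)^(i+j)·(3×3 minor ij) of I−A; the adjugate is their transpose:
adj(I−A) = Cᵀ =
  [ 0.519125   0.040875   0.061125   0.041375]
  [ 0.205500   0.714000   0.102500   0.108500]
  [ 0.315000   0.326500   0.576000   0.096500]
  [ 0.188000   0.164500   0.070500   0.634500]
det(I−A) = Σ_j (I−A)_1j·C_1j = (1.00)(0.519125) + (0.00)(0.205500) + (-0.10)(0.315000) + (-0.05)(0.188000) = 0.478225
(I − A)⁻¹ = adj(I−A) / det(I−A) ≈
  [   1.0855     0.0855     0.1278     0.0865]
  [   0.4297     1.4930     0.2143     0.2269]
  [   0.6587     0.6827     1.2045     0.2018]
  [   0.3931     0.3440     0.1474     1.3268]
x = (I − A)⁻¹ d = adj(I−A)·d / det(I−A), with det(I−A) = 0.478225:
  x_1 = (0.519125·300 + 0.040875·375 + 0.061125·600 + 0.041375·100) / 0.478225 = 211.878125 / 0.478225 ≈ 443.05
  x_2 = (0.205500·300 + 0.714000·375 + 0.102500·600 + 0.108500·100) / 0.478225 = 401.75 / 0.478225 ≈ 840.09
  x_3 = (0.315000·300 + 0.326500·375 + 0.576000·600 + 0.096500·100) / 0.478225 = 572.1875 / 0.478225 ≈ 1196.48
  x_4 = (0.188000·300 + 0.164500·375 + 0.070500·600 + 0.634500·100) / 0.478225 = 223.8375 / 0.478225 ≈ 468.06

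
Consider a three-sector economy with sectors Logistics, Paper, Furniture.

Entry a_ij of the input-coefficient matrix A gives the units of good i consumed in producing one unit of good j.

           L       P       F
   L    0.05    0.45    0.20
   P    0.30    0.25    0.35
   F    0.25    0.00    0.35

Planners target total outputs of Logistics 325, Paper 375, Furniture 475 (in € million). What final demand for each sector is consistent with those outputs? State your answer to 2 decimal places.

I − A =
  [   0.95    -0.45    -0.20]
  [  -0.30     0.75    -0.35]
  [  -0.25     0.00     0.65]
d = (I − A) x:
  d_L = (+0.95)·325 + (-0.45)·375 + (-0.20)·475 = 45.00
  d_P = (-0.30)·325 + (+0.75)·375 + (-0.35)·475 = 17.50
  d_F = (-0.25)·325 + (+0.00)·375 + (+0.65)·475 = 227.50

d_L = 45.00, d_P = 17.50, d_F = 227.50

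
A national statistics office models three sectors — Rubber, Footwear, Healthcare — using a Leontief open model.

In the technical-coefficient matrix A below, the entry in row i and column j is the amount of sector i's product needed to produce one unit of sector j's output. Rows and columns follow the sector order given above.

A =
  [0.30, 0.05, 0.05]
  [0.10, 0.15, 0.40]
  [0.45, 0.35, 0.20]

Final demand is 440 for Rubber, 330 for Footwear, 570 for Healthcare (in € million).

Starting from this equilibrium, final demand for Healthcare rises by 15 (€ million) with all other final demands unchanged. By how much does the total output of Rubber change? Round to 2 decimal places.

I − A =
  [   0.70    -0.05    -0.05]
  [  -0.10     0.85    -0.40]
  [  -0.45    -0.35     0.80]
Cofactors of I−A, C_ij = (−1)^(i+j)·(minor ij) (rows/columns in the sector order above):
  C_11 = (0.85)(0.80) − (-0.40)(-0.35) = 0.5400
  C_12 = −[(-0.10)(0.80) − (-0.40)(-0.45)] = 0.2600
  C_13 = (-0.10)(-0.35) − (0.85)(-0.45) = 0.4175
  C_21 = −[(-0.05)(0.80) − (-0.05)(-0.35)] = 0.0575
  C_22 = (0.70)(0.80) − (-0.05)(-0.45) = 0.5375
  C_23 = −[(0.70)(-0.35) − (-0.05)(-0.45)] = 0.2675
  C_31 = (-0.05)(-0.40) − (-0.05)(0.85) = 0.0625
  C_32 = −[(0.70)(-0.40) − (-0.05)(-0.10)] = 0.2850
  C_33 = (0.70)(0.85) − (-0.05)(-0.10) = 0.5900
det(I−A) = Σ_j (I−A)_1j·C_1j = (0.70)(0.5400) + (-0.05)(0.2600) + (-0.05)(0.4175) = 0.344125
adj(I−A) = Cᵀ =
  [ 0.5400   0.0575   0.0625]
  [ 0.2600   0.5375   0.2850]
  [ 0.4175   0.2675   0.5900]
(I − A)⁻¹ = adj(I−A) / det(I−A) ≈
  [   1.5692     0.1671     0.1816]
  [   0.7555     1.5619     0.8282]
  [   1.2132     0.7773     1.7145]
Δx = (I − A)⁻¹ Δd with Δd having +15 in the Healthcare component and 0 elsewhere.
So Δx_R = L_RH · (+15), where L_RH = adj(I−A)_RH / det(I−A) = 0.0625 / 0.344125.
Δx_R = 0.0625 × (+15) / 0.344125 = 0.9375 / 0.344125 ≈ 2.72.

Δx_R = 2.72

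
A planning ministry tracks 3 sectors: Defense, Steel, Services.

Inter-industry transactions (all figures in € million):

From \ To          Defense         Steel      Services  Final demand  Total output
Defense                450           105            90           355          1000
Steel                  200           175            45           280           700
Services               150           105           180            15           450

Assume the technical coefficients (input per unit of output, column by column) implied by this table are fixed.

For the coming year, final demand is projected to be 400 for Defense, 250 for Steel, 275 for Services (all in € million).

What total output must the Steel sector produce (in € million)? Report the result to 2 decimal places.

x_2 = 814.30

Technical coefficients a_ij = z_ij / X_j:
  a_11 = 450/1000 = 0.45, a_21 = 200/1000 = 0.20, a_31 = 150/1000 = 0.15
  a_12 = 105/700 = 0.15, a_22 = 175/700 = 0.25, a_32 = 105/700 = 0.15
  a_13 = 90/450 = 0.20, a_23 = 45/450 = 0.10, a_33 = 180/450 = 0.40
I − A =
  [   0.55    -0.15    -0.20]
  [  -0.20     0.75    -0.10]
  [  -0.15    -0.15     0.60]
Cofactors of I−A, C_ij = (−1)^(i+j)·(minor ij) (rows/columns in the sector order above):
  C_11 = (0.75)(0.60) − (-0.10)(-0.15) = 0.4350
  C_12 = −[(-0.20)(0.60) − (-0.10)(-0.15)] = 0.1350
  C_13 = (-0.20)(-0.15) − (0.75)(-0.15) = 0.1425
  C_21 = −[(-0.15)(0.60) − (-0.20)(-0.15)] = 0.1200
  C_22 = (0.55)(0.60) − (-0.20)(-0.15) = 0.3000
  C_23 = −[(0.55)(-0.15) − (-0.15)(-0.15)] = 0.1050
  C_31 = (-0.15)(-0.10) − (-0.20)(0.75) = 0.1650
  C_32 = −[(0.55)(-0.10) − (-0.20)(-0.20)] = 0.0950
  C_33 = (0.55)(0.75) − (-0.15)(-0.20) = 0.3825
det(I−A) = Σ_j (I−A)_1j·C_1j = (0.55)(0.4350) + (-0.15)(0.1350) + (-0.20)(0.1425) = 0.1905
adj(I−A) = Cᵀ =
  [ 0.4350   0.1200   0.1650]
  [ 0.1350   0.3000   0.0950]
  [ 0.1425   0.1050   0.3825]
(I − A)⁻¹ = adj(I−A) / det(I−A) ≈
  [   2.2835     0.6299     0.8661]
  [   0.7087     1.5748     0.4987]
  [   0.7480     0.5512     2.0079]
x = (I − A)⁻¹ d = adj(I−A)·d / det(I−A), with det(I−A) = 0.1905:
  x_1 = (0.4350·400 + 0.1200·250 + 0.1650·275) / 0.1905 = 249.375 / 0.1905 ≈ 1309.06
  x_2 = (0.1350·400 + 0.3000·250 + 0.0950·275) / 0.1905 = 155.125 / 0.1905 ≈ 814.30
  x_3 = (0.1425·400 + 0.1050·250 + 0.3825·275) / 0.1905 = 188.4375 / 0.1905 ≈ 989.17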